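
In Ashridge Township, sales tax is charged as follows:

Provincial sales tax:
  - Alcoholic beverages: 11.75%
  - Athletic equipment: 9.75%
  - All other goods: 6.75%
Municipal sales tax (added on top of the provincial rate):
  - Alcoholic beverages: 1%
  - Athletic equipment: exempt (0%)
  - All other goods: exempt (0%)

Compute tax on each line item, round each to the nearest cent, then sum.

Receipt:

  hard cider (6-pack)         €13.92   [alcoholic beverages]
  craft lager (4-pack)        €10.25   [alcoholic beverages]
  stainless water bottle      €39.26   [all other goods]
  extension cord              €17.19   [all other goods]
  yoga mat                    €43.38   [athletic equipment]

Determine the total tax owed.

Hard cider (6-pack) €13.92: alcoholic beverages → 11.75% + 1% municipal = 12.75% → €1.77
Craft lager (4-pack) €10.25: alcoholic beverages → 11.75% + 1% municipal = 12.75% → €1.31
Stainless water bottle €39.26: all other goods → 6.75% + 0% municipal = 6.75% → €2.65
Extension cord €17.19: all other goods → 6.75% + 0% municipal = 6.75% → €1.16
Yoga mat €43.38: athletic equipment → 9.75% + 0% municipal = 9.75% → €4.23
Total tax = €1.77 + €1.31 + €2.65 + €1.16 + €4.23 = €11.12

€11.12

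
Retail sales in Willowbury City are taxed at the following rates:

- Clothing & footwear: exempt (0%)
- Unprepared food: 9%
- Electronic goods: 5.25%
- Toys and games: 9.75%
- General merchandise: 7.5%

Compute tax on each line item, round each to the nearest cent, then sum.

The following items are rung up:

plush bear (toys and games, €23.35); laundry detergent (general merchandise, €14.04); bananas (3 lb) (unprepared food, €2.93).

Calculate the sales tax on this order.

Plush bear €23.35: toys and games → 9.75% → €2.28
Laundry detergent €14.04: general merchandise → 7.5% → €1.05
Bananas (3 lb) €2.93: unprepared food → 9% → €0.26
Total tax = €2.28 + €1.05 + €0.26 = €3.59

€3.59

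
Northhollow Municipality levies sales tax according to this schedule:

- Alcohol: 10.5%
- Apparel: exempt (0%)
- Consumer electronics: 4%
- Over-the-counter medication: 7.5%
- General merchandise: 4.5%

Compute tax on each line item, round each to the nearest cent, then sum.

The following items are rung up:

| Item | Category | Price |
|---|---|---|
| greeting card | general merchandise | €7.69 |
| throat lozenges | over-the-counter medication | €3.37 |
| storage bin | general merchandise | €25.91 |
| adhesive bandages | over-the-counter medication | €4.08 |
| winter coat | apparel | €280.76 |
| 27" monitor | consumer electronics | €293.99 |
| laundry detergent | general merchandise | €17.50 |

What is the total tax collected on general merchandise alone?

€2.31

Greeting card €7.69: general merchandise → 4.5% → €0.35
Storage bin €25.91: general merchandise → 4.5% → €1.17
Laundry detergent €17.50: general merchandise → 4.5% → €0.79
Tax on general merchandise = €0.35 + €1.17 + €0.79 = €2.31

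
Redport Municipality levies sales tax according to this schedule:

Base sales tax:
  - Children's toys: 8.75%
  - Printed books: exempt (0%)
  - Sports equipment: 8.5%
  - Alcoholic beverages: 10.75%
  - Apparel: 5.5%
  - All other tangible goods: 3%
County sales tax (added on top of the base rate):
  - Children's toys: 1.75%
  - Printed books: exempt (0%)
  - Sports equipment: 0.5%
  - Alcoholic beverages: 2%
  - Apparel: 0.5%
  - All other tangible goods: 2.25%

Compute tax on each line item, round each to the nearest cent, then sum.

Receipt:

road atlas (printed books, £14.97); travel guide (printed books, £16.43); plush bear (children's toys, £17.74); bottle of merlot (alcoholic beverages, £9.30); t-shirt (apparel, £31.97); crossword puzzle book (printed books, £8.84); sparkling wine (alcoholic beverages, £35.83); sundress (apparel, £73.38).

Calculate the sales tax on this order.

Road atlas £14.97: printed books → 0% + 0% county = 0% → £0.00
Travel guide £16.43: printed books → 0% + 0% county = 0% → £0.00
Plush bear £17.74: children's toys → 8.75% + 1.75% county = 10.5% → £1.86
Bottle of merlot £9.30: alcoholic beverages → 10.75% + 2% county = 12.75% → £1.19
T-shirt £31.97: apparel → 5.5% + 0.5% county = 6% → £1.92
Crossword puzzle book £8.84: printed books → 0% + 0% county = 0% → £0.00
Sparkling wine £35.83: alcoholic beverages → 10.75% + 2% county = 12.75% → £4.57
Sundress £73.38: apparel → 5.5% + 0.5% county = 6% → £4.40
Total tax = £1.86 + £1.19 + £1.92 + £4.57 + £4.40 = £13.94

£13.94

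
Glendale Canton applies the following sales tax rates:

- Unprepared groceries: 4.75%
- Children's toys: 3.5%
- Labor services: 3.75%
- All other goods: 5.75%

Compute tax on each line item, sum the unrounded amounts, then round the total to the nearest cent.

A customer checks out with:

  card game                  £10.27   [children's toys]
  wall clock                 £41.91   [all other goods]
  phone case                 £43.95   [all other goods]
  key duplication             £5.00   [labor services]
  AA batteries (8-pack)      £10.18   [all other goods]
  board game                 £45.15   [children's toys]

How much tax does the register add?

£7.65

Card game £10.27: children's toys → 3.5% → £0.35945
Wall clock £41.91: all other goods → 5.75% → £2.409825
Phone case £43.95: all other goods → 5.75% → £2.527125
Key duplication £5.00: labor services → 3.75% → £0.1875
AA batteries (8-pack) £10.18: all other goods → 5.75% → £0.58535
Board game £45.15: children's toys → 3.5% → £1.58025
Unrounded tax sum = £7.6495 → £7.65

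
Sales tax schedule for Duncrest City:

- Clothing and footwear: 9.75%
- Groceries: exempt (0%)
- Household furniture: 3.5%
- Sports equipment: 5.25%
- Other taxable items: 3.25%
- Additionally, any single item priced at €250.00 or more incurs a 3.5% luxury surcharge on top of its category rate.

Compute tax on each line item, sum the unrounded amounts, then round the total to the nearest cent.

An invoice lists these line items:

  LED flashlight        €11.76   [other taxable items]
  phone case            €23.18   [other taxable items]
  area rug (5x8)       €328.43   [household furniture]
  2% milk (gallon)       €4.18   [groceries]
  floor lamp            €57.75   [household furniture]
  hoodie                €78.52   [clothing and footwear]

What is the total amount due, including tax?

€537.62

LED flashlight €11.76: other taxable items → 3.25% → €0.3822
Phone case €23.18: other taxable items → 3.25% → €0.75335
Area rug (5x8) €328.43: household furniture → 3.5% + 3.5% surcharge = 7% → €22.9901
2% milk (gallon) €4.18: groceries → 0% → €0.00
Floor lamp €57.75: household furniture → 3.5% → €2.02125
Hoodie €78.52: clothing and footwear → 9.75% → €7.6557
Subtotal = €503.82; unrounded tax = €33.8026 → €33.80; total due = €537.62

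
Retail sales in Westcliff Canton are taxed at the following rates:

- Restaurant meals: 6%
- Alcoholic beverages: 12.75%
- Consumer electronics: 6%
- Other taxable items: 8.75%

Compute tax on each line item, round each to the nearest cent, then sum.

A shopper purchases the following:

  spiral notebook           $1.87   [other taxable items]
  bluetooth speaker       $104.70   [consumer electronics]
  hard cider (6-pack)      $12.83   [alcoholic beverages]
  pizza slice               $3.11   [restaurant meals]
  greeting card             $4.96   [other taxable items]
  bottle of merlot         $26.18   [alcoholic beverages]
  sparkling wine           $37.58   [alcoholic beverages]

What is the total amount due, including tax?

Spiral notebook $1.87: other taxable items → 8.75% → $0.16
Bluetooth speaker $104.70: consumer electronics → 6% → $6.28
Hard cider (6-pack) $12.83: alcoholic beverages → 12.75% → $1.64
Pizza slice $3.11: restaurant meals → 6% → $0.19
Greeting card $4.96: other taxable items → 8.75% → $0.43
Bottle of merlot $26.18: alcoholic beverages → 12.75% → $3.34
Sparkling wine $37.58: alcoholic beverages → 12.75% → $4.79
Subtotal = $191.23; tax = $16.83; total due = $208.06

$208.06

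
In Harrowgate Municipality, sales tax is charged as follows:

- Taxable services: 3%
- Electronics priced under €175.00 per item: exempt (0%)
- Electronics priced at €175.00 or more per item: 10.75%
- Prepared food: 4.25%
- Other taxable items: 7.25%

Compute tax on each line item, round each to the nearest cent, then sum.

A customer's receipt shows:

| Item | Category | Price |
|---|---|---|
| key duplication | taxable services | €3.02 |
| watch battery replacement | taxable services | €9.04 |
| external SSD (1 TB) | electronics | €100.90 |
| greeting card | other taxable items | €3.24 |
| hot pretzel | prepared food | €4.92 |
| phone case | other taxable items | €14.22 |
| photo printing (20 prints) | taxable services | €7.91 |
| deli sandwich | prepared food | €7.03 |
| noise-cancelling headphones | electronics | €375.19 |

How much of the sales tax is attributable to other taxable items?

€1.26

Greeting card €3.24: other taxable items → 7.25% → €0.23
Phone case €14.22: other taxable items → 7.25% → €1.03
Tax on other taxable items = €0.23 + €1.03 = €1.26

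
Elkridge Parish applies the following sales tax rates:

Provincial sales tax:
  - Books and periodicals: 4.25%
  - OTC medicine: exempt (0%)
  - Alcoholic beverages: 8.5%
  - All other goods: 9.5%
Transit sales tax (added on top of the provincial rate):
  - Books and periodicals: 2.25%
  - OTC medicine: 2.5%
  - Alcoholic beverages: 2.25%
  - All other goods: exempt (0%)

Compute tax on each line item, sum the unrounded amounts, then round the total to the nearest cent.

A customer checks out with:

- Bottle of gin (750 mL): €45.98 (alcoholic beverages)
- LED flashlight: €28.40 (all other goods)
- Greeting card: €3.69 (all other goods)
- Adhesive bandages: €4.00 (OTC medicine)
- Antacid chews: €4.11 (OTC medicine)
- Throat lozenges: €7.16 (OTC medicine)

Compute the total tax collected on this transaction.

Bottle of gin (750 mL) €45.98: alcoholic beverages → 8.5% + 2.25% transit = 10.75% → €4.94285
LED flashlight €28.40: all other goods → 9.5% + 0% transit = 9.5% → €2.698
Greeting card €3.69: all other goods → 9.5% + 0% transit = 9.5% → €0.35055
Adhesive bandages €4.00: OTC medicine → 0% + 2.5% transit = 2.5% → €0.10
Antacid chews €4.11: OTC medicine → 0% + 2.5% transit = 2.5% → €0.10275
Throat lozenges €7.16: OTC medicine → 0% + 2.5% transit = 2.5% → €0.179
Unrounded tax sum = €8.37315 → €8.37

€8.37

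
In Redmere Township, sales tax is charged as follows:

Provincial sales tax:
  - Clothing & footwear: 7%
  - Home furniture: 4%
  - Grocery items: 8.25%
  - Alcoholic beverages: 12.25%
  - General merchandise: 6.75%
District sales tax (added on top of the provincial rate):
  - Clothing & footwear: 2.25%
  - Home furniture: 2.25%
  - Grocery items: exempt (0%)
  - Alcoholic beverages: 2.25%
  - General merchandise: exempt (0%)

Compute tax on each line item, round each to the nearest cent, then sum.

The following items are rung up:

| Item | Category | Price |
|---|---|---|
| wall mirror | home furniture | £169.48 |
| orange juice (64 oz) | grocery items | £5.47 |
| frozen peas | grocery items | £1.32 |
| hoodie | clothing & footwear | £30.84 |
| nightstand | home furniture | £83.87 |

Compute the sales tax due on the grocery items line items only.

Orange juice (64 oz) £5.47: grocery items → 8.25% + 0% district = 8.25% → £0.45
Frozen peas £1.32: grocery items → 8.25% + 0% district = 8.25% → £0.11
Tax on grocery items = £0.45 + £0.11 = £0.56

£0.56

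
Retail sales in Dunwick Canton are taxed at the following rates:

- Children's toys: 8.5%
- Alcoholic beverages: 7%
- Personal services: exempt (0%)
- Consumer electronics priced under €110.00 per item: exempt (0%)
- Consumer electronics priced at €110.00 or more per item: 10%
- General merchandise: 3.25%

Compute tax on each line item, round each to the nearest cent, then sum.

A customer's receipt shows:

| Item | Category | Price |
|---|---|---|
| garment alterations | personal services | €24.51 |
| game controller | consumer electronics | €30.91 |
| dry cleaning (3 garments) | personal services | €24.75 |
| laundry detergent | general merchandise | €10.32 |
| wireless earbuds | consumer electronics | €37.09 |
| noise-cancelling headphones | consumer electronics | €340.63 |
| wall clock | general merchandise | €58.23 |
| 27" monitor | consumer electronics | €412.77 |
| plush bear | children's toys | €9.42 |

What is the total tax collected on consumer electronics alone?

€75.34

Game controller €30.91: consumer electronics, under €110.00 → 0% → €0.00
Wireless earbuds €37.09: consumer electronics, under €110.00 → 0% → €0.00
Noise-cancelling headphones €340.63: consumer electronics, €110.00 or more → 10% → €34.06
27" monitor €412.77: consumer electronics, €110.00 or more → 10% → €41.28
Tax on consumer electronics = €0.00 + €0.00 + €34.06 + €41.28 = €75.34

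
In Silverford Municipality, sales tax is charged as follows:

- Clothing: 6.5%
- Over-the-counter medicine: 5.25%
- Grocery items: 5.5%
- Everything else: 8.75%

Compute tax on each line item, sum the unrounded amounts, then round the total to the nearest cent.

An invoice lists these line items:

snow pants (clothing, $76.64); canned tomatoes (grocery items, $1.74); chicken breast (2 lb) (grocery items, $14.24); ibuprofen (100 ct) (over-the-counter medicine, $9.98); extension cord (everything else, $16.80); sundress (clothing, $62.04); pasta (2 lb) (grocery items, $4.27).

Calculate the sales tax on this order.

$12.12

Snow pants $76.64: clothing → 6.5% → $4.9816
Canned tomatoes $1.74: grocery items → 5.5% → $0.0957
Chicken breast (2 lb) $14.24: grocery items → 5.5% → $0.7832
Ibuprofen (100 ct) $9.98: over-the-counter medicine → 5.25% → $0.52395
Extension cord $16.80: everything else → 8.75% → $1.47
Sundress $62.04: clothing → 6.5% → $4.0326
Pasta (2 lb) $4.27: grocery items → 5.5% → $0.23485
Unrounded tax sum = $12.1219 → $12.12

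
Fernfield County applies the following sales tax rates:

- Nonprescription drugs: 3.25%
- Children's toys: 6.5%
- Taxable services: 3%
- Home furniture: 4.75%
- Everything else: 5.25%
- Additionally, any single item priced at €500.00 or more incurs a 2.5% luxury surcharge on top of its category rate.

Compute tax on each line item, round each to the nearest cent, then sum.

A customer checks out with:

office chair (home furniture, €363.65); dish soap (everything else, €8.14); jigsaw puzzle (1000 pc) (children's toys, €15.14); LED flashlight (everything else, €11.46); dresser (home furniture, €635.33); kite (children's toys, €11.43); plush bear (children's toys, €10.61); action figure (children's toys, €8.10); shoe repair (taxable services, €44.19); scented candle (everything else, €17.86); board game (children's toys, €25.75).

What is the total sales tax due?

Office chair €363.65: home furniture → 4.75% → €17.27
Dish soap €8.14: everything else → 5.25% → €0.43
Jigsaw puzzle (1000 pc) €15.14: children's toys → 6.5% → €0.98
LED flashlight €11.46: everything else → 5.25% → €0.60
Dresser €635.33: home furniture → 4.75% + 2.5% surcharge = 7.25% → €46.06
Kite €11.43: children's toys → 6.5% → €0.74
Plush bear €10.61: children's toys → 6.5% → €0.69
Action figure €8.10: children's toys → 6.5% → €0.53
Shoe repair €44.19: taxable services → 3% → €1.33
Scented candle €17.86: everything else → 5.25% → €0.94
Board game €25.75: children's toys → 6.5% → €1.67
Total tax = €17.27 + €0.43 + €0.98 + €0.60 + €46.06 + €0.74 + €0.69 + €0.53 + €1.33 + €0.94 + €1.67 = €71.24

€71.24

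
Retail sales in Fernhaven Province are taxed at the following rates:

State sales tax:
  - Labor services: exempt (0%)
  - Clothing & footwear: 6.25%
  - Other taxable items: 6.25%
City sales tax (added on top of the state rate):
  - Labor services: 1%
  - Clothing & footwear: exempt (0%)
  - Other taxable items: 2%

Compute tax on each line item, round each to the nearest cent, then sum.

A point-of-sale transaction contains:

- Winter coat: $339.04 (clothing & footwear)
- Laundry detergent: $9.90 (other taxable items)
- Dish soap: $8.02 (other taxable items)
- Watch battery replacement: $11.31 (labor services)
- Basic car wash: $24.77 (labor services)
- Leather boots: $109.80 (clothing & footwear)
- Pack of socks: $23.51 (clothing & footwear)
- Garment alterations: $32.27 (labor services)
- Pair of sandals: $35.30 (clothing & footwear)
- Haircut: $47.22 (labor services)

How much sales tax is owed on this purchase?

$34.36

Winter coat $339.04: clothing & footwear → 6.25% + 0% city = 6.25% → $21.19
Laundry detergent $9.90: other taxable items → 6.25% + 2% city = 8.25% → $0.82
Dish soap $8.02: other taxable items → 6.25% + 2% city = 8.25% → $0.66
Watch battery replacement $11.31: labor services → 0% + 1% city = 1% → $0.11
Basic car wash $24.77: labor services → 0% + 1% city = 1% → $0.25
Leather boots $109.80: clothing & footwear → 6.25% + 0% city = 6.25% → $6.86
Pack of socks $23.51: clothing & footwear → 6.25% + 0% city = 6.25% → $1.47
Garment alterations $32.27: labor services → 0% + 1% city = 1% → $0.32
Pair of sandals $35.30: clothing & footwear → 6.25% + 0% city = 6.25% → $2.21
Haircut $47.22: labor services → 0% + 1% city = 1% → $0.47
Total tax = $21.19 + $0.82 + $0.66 + $0.11 + $0.25 + $6.86 + $1.47 + $0.32 + $2.21 + $0.47 = $34.36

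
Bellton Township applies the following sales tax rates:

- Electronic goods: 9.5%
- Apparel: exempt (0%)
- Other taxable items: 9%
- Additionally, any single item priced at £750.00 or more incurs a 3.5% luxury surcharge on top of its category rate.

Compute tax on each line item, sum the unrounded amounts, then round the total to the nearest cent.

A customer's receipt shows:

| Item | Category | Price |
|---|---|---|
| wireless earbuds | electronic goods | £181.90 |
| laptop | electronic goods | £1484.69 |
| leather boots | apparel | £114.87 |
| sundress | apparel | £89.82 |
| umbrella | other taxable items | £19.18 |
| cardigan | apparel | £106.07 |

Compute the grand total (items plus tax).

Wireless earbuds £181.90: electronic goods → 9.5% → £17.2805
Laptop £1484.69: electronic goods → 9.5% + 3.5% surcharge = 13% → £193.0097
Leather boots £114.87: apparel → 0% → £0.00
Sundress £89.82: apparel → 0% → £0.00
Umbrella £19.18: other taxable items → 9% → £1.7262
Cardigan £106.07: apparel → 0% → £0.00
Subtotal = £1996.53; unrounded tax = £212.0164 → £212.02; total due = £2208.55

£2208.55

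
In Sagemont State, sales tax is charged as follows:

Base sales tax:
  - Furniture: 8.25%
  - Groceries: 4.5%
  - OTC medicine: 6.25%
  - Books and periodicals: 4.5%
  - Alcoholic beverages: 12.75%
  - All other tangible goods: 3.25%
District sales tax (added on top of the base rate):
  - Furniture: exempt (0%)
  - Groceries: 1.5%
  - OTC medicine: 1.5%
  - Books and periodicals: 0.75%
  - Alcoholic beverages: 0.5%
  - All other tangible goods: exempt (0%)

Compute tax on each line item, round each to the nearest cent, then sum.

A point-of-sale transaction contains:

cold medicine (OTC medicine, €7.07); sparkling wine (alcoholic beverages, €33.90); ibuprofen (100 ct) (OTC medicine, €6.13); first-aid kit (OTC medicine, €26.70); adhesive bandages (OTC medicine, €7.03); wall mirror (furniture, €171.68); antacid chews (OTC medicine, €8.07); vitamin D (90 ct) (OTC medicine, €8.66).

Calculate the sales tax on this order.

€23.59

Cold medicine €7.07: OTC medicine → 6.25% + 1.5% district = 7.75% → €0.55
Sparkling wine €33.90: alcoholic beverages → 12.75% + 0.5% district = 13.25% → €4.49
Ibuprofen (100 ct) €6.13: OTC medicine → 6.25% + 1.5% district = 7.75% → €0.48
First-aid kit €26.70: OTC medicine → 6.25% + 1.5% district = 7.75% → €2.07
Adhesive bandages €7.03: OTC medicine → 6.25% + 1.5% district = 7.75% → €0.54
Wall mirror €171.68: furniture → 8.25% + 0% district = 8.25% → €14.16
Antacid chews €8.07: OTC medicine → 6.25% + 1.5% district = 7.75% → €0.63
Vitamin D (90 ct) €8.66: OTC medicine → 6.25% + 1.5% district = 7.75% → €0.67
Total tax = €0.55 + €4.49 + €0.48 + €2.07 + €0.54 + €14.16 + €0.63 + €0.67 = €23.59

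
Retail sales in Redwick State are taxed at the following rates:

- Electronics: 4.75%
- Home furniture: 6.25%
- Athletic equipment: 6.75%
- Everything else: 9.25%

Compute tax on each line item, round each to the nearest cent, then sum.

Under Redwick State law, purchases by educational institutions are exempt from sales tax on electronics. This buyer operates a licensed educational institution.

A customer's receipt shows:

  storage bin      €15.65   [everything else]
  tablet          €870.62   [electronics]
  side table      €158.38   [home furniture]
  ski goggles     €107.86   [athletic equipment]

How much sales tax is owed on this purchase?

Storage bin €15.65: everything else → 9.25% → €1.45
Tablet €870.62: electronics, buyer-exempt → 0% → €0.00
Side table €158.38: home furniture → 6.25% → €9.90
Ski goggles €107.86: athletic equipment → 6.75% → €7.28
Total tax = €1.45 + €9.90 + €7.28 = €18.63

€18.63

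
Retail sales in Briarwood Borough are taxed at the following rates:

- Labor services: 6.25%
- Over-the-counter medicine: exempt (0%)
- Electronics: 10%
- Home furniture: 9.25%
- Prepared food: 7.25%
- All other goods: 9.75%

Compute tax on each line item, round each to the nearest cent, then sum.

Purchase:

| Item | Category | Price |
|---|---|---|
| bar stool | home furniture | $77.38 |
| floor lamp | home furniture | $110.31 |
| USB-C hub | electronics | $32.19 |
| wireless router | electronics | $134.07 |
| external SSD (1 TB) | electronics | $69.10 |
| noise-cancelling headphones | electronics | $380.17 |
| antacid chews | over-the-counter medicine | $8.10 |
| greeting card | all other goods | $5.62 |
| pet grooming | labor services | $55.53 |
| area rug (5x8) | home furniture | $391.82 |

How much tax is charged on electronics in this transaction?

USB-C hub $32.19: electronics → 10% → $3.22
Wireless router $134.07: electronics → 10% → $13.41
External SSD (1 TB) $69.10: electronics → 10% → $6.91
Noise-cancelling headphones $380.17: electronics → 10% → $38.02
Tax on electronics = $3.22 + $13.41 + $6.91 + $38.02 = $61.56

$61.56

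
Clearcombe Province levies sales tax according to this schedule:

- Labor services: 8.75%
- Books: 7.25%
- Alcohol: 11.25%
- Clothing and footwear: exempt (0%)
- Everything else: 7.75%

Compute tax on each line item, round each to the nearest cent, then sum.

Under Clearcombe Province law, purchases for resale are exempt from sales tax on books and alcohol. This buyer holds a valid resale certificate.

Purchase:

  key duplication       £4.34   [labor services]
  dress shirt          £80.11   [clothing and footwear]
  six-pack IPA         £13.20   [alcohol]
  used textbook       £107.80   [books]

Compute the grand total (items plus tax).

Key duplication £4.34: labor services → 8.75% → £0.38
Dress shirt £80.11: clothing and footwear → 0% → £0.00
Six-pack IPA £13.20: alcohol, buyer-exempt → 0% → £0.00
Used textbook £107.80: books, buyer-exempt → 0% → £0.00
Subtotal = £205.45; tax = £0.38; total due = £205.83

£205.83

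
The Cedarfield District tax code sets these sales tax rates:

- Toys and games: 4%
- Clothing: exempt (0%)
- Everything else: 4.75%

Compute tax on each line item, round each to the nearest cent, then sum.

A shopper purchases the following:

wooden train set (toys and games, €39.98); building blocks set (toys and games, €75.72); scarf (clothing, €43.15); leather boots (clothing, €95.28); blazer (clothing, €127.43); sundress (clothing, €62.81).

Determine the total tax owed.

€4.63

Wooden train set €39.98: toys and games → 4% → €1.60
Building blocks set €75.72: toys and games → 4% → €3.03
Scarf €43.15: clothing → 0% → €0.00
Leather boots €95.28: clothing → 0% → €0.00
Blazer €127.43: clothing → 0% → €0.00
Sundress €62.81: clothing → 0% → €0.00
Total tax = €1.60 + €3.03 = €4.63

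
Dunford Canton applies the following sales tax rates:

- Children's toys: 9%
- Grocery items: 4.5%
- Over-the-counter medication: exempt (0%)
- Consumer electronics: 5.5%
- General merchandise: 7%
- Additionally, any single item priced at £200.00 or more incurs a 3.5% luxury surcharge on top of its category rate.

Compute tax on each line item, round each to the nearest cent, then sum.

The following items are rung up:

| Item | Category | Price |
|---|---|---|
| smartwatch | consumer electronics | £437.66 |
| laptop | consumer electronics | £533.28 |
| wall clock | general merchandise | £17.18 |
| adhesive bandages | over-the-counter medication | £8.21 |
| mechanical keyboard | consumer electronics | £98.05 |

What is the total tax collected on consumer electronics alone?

Smartwatch £437.66: consumer electronics → 5.5% + 3.5% surcharge = 9% → £39.39
Laptop £533.28: consumer electronics → 5.5% + 3.5% surcharge = 9% → £48.00
Mechanical keyboard £98.05: consumer electronics → 5.5% → £5.39
Tax on consumer electronics = £39.39 + £48.00 + £5.39 = £92.78

£92.78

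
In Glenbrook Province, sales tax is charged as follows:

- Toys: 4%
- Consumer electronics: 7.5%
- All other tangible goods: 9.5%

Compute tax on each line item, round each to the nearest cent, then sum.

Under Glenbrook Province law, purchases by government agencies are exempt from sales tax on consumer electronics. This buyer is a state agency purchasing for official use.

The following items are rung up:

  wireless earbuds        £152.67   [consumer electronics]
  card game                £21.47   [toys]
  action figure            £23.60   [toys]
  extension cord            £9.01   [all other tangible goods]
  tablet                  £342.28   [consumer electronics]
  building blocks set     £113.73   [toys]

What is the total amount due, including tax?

Wireless earbuds £152.67: consumer electronics, buyer-exempt → 0% → £0.00
Card game £21.47: toys → 4% → £0.86
Action figure £23.60: toys → 4% → £0.94
Extension cord £9.01: all other tangible goods → 9.5% → £0.86
Tablet £342.28: consumer electronics, buyer-exempt → 0% → £0.00
Building blocks set £113.73: toys → 4% → £4.55
Subtotal = £662.76; tax = £7.21; total due = £669.97

£669.97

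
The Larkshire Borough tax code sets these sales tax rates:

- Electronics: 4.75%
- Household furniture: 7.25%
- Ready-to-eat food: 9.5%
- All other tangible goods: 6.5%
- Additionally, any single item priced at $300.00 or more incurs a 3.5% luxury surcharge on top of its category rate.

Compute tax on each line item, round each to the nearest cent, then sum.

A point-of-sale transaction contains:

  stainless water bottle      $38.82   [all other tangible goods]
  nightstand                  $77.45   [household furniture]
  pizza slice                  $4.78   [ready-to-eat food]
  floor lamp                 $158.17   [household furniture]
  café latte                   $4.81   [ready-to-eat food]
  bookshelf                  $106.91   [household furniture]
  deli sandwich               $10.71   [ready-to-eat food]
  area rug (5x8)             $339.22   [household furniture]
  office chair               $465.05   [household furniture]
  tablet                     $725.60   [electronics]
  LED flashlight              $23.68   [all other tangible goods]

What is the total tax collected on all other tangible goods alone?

Stainless water bottle $38.82: all other tangible goods → 6.5% → $2.52
LED flashlight $23.68: all other tangible goods → 6.5% → $1.54
Tax on all other tangible goods = $2.52 + $1.54 = $4.06

$4.06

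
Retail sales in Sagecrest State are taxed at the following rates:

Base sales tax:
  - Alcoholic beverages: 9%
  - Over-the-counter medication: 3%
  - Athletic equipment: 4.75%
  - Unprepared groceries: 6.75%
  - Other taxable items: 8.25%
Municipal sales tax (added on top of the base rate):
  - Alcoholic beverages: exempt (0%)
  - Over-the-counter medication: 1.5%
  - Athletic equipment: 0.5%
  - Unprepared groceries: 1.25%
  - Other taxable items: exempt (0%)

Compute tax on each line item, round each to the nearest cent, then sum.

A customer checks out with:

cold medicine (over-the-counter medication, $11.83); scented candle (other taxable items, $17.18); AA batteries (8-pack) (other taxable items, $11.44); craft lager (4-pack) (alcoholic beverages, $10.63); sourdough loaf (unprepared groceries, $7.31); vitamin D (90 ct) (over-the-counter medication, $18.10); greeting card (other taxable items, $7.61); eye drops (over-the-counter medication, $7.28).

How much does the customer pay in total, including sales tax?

Cold medicine $11.83: over-the-counter medication → 3% + 1.5% municipal = 4.5% → $0.53
Scented candle $17.18: other taxable items → 8.25% + 0% municipal = 8.25% → $1.42
AA batteries (8-pack) $11.44: other taxable items → 8.25% + 0% municipal = 8.25% → $0.94
Craft lager (4-pack) $10.63: alcoholic beverages → 9% + 0% municipal = 9% → $0.96
Sourdough loaf $7.31: unprepared groceries → 6.75% + 1.25% municipal = 8% → $0.58
Vitamin D (90 ct) $18.10: over-the-counter medication → 3% + 1.5% municipal = 4.5% → $0.81
Greeting card $7.61: other taxable items → 8.25% + 0% municipal = 8.25% → $0.63
Eye drops $7.28: over-the-counter medication → 3% + 1.5% municipal = 4.5% → $0.33
Subtotal = $91.38; tax = $6.20; total due = $97.58

$97.58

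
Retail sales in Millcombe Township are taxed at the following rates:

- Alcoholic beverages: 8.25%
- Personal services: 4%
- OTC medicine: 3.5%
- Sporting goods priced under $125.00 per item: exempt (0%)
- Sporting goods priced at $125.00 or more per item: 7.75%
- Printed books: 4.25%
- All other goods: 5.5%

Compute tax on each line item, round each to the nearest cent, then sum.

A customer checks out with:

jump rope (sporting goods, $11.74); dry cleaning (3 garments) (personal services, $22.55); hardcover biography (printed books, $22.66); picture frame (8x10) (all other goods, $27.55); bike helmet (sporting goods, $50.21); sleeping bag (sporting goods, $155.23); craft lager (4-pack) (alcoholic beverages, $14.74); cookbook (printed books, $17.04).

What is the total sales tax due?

Jump rope $11.74: sporting goods, under $125.00 → 0% → $0.00
Dry cleaning (3 garments) $22.55: personal services → 4% → $0.90
Hardcover biography $22.66: printed books → 4.25% → $0.96
Picture frame (8x10) $27.55: all other goods → 5.5% → $1.52
Bike helmet $50.21: sporting goods, under $125.00 → 0% → $0.00
Sleeping bag $155.23: sporting goods, $125.00 or more → 7.75% → $12.03
Craft lager (4-pack) $14.74: alcoholic beverages → 8.25% → $1.22
Cookbook $17.04: printed books → 4.25% → $0.72
Total tax = $0.90 + $0.96 + $1.52 + $12.03 + $1.22 + $0.72 = $17.35

$17.35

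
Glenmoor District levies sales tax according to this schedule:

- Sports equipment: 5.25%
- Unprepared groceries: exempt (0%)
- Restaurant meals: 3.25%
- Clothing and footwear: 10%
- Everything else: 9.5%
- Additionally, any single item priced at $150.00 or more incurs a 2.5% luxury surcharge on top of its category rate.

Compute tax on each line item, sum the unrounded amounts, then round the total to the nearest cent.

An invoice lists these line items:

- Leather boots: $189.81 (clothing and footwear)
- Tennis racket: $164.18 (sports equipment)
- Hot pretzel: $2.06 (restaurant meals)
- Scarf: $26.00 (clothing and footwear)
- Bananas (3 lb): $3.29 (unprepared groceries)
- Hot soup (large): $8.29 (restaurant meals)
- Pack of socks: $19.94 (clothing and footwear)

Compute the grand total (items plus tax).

Leather boots $189.81: clothing and footwear → 10% + 2.5% surcharge = 12.5% → $23.72625
Tennis racket $164.18: sports equipment → 5.25% + 2.5% surcharge = 7.75% → $12.72395
Hot pretzel $2.06: restaurant meals → 3.25% → $0.06695
Scarf $26.00: clothing and footwear → 10% → $2.60
Bananas (3 lb) $3.29: unprepared groceries → 0% → $0.00
Hot soup (large) $8.29: restaurant meals → 3.25% → $0.269425
Pack of socks $19.94: clothing and footwear → 10% → $1.994
Subtotal = $413.57; unrounded tax = $41.380575 → $41.38; total due = $454.95

$454.95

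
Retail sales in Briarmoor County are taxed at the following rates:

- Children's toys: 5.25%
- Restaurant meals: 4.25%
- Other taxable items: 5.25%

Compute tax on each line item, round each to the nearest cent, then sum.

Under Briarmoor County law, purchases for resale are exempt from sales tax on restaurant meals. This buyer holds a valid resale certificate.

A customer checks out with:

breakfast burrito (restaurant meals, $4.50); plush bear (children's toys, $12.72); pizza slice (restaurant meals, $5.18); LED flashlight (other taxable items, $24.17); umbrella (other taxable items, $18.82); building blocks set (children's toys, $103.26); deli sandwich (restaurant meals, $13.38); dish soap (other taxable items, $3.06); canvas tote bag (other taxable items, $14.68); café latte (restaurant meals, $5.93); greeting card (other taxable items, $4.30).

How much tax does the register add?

Breakfast burrito $4.50: restaurant meals, buyer-exempt → 0% → $0.00
Plush bear $12.72: children's toys → 5.25% → $0.67
Pizza slice $5.18: restaurant meals, buyer-exempt → 0% → $0.00
LED flashlight $24.17: other taxable items → 5.25% → $1.27
Umbrella $18.82: other taxable items → 5.25% → $0.99
Building blocks set $103.26: children's toys → 5.25% → $5.42
Deli sandwich $13.38: restaurant meals, buyer-exempt → 0% → $0.00
Dish soap $3.06: other taxable items → 5.25% → $0.16
Canvas tote bag $14.68: other taxable items → 5.25% → $0.77
Café latte $5.93: restaurant meals, buyer-exempt → 0% → $0.00
Greeting card $4.30: other taxable items → 5.25% → $0.23
Total tax = $0.67 + $1.27 + $0.99 + $5.42 + $0.16 + $0.77 + $0.23 = $9.51

$9.51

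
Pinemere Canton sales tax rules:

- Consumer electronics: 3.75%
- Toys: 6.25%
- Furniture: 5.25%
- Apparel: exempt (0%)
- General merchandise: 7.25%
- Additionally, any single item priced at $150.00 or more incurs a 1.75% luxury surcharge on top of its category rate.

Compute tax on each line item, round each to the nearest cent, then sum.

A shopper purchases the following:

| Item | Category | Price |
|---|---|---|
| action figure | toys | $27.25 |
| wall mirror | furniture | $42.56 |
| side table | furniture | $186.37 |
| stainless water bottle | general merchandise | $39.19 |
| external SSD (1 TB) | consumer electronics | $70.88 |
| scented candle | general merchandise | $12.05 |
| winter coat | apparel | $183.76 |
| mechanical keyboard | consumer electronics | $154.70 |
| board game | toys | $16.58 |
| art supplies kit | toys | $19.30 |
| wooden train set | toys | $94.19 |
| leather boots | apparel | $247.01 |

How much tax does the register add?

$47.54

Action figure $27.25: toys → 6.25% → $1.70
Wall mirror $42.56: furniture → 5.25% → $2.23
Side table $186.37: furniture → 5.25% + 1.75% surcharge = 7% → $13.05
Stainless water bottle $39.19: general merchandise → 7.25% → $2.84
External SSD (1 TB) $70.88: consumer electronics → 3.75% → $2.66
Scented candle $12.05: general merchandise → 7.25% → $0.87
Winter coat $183.76: apparel → 0% + 1.75% surcharge = 1.75% → $3.22
Mechanical keyboard $154.70: consumer electronics → 3.75% + 1.75% surcharge = 5.5% → $8.51
Board game $16.58: toys → 6.25% → $1.04
Art supplies kit $19.30: toys → 6.25% → $1.21
Wooden train set $94.19: toys → 6.25% → $5.89
Leather boots $247.01: apparel → 0% + 1.75% surcharge = 1.75% → $4.32
Total tax = $1.70 + $2.23 + $13.05 + $2.84 + $2.66 + $0.87 + $3.22 + $8.51 + $1.04 + $1.21 + $5.89 + $4.32 = $47.54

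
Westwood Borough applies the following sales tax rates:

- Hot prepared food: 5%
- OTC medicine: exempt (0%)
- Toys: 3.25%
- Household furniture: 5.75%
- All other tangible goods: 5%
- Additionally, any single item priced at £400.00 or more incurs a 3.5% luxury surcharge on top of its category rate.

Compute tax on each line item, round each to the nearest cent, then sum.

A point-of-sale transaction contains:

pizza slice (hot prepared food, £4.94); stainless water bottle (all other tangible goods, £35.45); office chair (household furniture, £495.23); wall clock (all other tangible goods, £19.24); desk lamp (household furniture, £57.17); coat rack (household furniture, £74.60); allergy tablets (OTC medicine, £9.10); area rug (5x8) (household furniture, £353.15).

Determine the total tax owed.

£76.68

Pizza slice £4.94: hot prepared food → 5% → £0.25
Stainless water bottle £35.45: all other tangible goods → 5% → £1.77
Office chair £495.23: household furniture → 5.75% + 3.5% surcharge = 9.25% → £45.81
Wall clock £19.24: all other tangible goods → 5% → £0.96
Desk lamp £57.17: household furniture → 5.75% → £3.29
Coat rack £74.60: household furniture → 5.75% → £4.29
Allergy tablets £9.10: OTC medicine → 0% → £0.00
Area rug (5x8) £353.15: household furniture → 5.75% → £20.31
Total tax = £0.25 + £1.77 + £45.81 + £0.96 + £3.29 + £4.29 + £20.31 = £76.68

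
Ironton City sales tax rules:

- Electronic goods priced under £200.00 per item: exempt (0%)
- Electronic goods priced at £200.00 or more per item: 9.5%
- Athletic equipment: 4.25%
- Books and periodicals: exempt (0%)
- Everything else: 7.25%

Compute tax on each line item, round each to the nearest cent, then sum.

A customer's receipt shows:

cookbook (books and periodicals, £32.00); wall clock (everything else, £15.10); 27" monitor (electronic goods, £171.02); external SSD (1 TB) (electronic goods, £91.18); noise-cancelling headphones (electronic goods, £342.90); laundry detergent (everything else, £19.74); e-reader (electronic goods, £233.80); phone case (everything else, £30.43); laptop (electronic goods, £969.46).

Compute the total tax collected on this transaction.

£151.62

Cookbook £32.00: books and periodicals → 0% → £0.00
Wall clock £15.10: everything else → 7.25% → £1.09
27" monitor £171.02: electronic goods, under £200.00 → 0% → £0.00
External SSD (1 TB) £91.18: electronic goods, under £200.00 → 0% → £0.00
Noise-cancelling headphones £342.90: electronic goods, £200.00 or more → 9.5% → £32.58
Laundry detergent £19.74: everything else → 7.25% → £1.43
E-reader £233.80: electronic goods, £200.00 or more → 9.5% → £22.21
Phone case £30.43: everything else → 7.25% → £2.21
Laptop £969.46: electronic goods, £200.00 or more → 9.5% → £92.10
Total tax = £1.09 + £32.58 + £1.43 + £22.21 + £2.21 + £92.10 = £151.62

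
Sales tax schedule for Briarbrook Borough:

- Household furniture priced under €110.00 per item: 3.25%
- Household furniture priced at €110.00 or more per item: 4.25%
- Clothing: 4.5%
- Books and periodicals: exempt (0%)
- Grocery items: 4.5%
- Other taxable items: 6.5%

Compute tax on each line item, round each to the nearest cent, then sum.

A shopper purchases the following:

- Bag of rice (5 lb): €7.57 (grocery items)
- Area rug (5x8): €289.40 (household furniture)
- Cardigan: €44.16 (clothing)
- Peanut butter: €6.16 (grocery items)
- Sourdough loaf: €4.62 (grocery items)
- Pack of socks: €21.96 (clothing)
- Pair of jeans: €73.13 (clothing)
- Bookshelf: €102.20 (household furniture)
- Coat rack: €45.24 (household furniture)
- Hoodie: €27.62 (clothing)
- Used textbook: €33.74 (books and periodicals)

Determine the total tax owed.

€25.43

Bag of rice (5 lb) €7.57: grocery items → 4.5% → €0.34
Area rug (5x8) €289.40: household furniture, €110.00 or more → 4.25% → €12.30
Cardigan €44.16: clothing → 4.5% → €1.99
Peanut butter €6.16: grocery items → 4.5% → €0.28
Sourdough loaf €4.62: grocery items → 4.5% → €0.21
Pack of socks €21.96: clothing → 4.5% → €0.99
Pair of jeans €73.13: clothing → 4.5% → €3.29
Bookshelf €102.20: household furniture, under €110.00 → 3.25% → €3.32
Coat rack €45.24: household furniture, under €110.00 → 3.25% → €1.47
Hoodie €27.62: clothing → 4.5% → €1.24
Used textbook €33.74: books and periodicals → 0% → €0.00
Total tax = €0.34 + €12.30 + €1.99 + €0.28 + €0.21 + €0.99 + €3.29 + €3.32 + €1.47 + €1.24 = €25.43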